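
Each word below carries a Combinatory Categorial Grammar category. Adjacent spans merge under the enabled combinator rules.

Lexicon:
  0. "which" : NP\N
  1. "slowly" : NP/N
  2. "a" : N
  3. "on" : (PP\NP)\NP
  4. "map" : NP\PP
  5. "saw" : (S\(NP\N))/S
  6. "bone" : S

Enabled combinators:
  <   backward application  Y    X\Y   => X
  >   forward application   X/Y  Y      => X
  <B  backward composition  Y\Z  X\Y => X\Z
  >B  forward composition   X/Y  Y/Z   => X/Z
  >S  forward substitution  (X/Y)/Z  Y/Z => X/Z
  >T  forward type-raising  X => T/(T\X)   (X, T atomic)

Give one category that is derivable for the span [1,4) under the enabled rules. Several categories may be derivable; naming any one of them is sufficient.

[0,7] S   <
  [0,5] NP\N   <B
    [0,1] "which" : NP\N
    [1,5] NP\NP   <B
      [1,4] PP\NP   <
        [1,3] NP   >
          [1,2] "slowly" : NP/N
          [2,3] "a" : N
        [3,4] "on" : (PP\NP)\NP
      [4,5] "map" : NP\PP
  [5,7] S\(NP\N)   >
    [5,6] "saw" : (S\(NP\N))/S
    [6,7] "bone" : S

PP\NP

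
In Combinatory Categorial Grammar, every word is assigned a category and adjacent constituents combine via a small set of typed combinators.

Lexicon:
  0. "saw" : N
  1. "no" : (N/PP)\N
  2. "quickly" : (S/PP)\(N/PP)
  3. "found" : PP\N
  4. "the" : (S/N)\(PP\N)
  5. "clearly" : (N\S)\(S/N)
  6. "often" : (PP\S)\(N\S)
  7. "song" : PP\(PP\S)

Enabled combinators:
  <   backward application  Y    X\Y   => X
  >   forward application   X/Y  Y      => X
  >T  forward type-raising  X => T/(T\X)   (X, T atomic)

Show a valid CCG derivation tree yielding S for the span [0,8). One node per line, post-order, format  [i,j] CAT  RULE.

[0,1] N  lex  "saw"
[1,2] (N/PP)\N  lex  "no"
[0,2] N/PP  <  k=1
[2,3] (S/PP)\(N/PP)  lex  "quickly"
[0,3] S/PP  <  k=2
[3,4] PP\N  lex  "found"
[4,5] (S/N)\(PP\N)  lex  "the"
[3,5] S/N  <  k=4
[5,6] (N\S)\(S/N)  lex  "clearly"
[3,6] N\S  <  k=5
[6,7] (PP\S)\(N\S)  lex  "often"
[3,7] PP\S  <  k=6
[7,8] PP\(PP\S)  lex  "song"
[3,8] PP  <  k=7
[0,8] S  >  k=3

[0,8] S   >
  [0,3] S/PP   <
    [0,2] N/PP   <
      [0,1] "saw" : N
      [1,2] "no" : (N/PP)\N
    [2,3] "quickly" : (S/PP)\(N/PP)
  [3,8] PP   <
    [3,7] PP\S   <
      [3,6] N\S   <
        [3,5] S/N   <
          [3,4] "found" : PP\N
          [4,5] "the" : (S/N)\(PP\N)
        [5,6] "clearly" : (N\S)\(S/N)
      [6,7] "often" : (PP\S)\(N\S)
    [7,8] "song" : PP\(PP\S)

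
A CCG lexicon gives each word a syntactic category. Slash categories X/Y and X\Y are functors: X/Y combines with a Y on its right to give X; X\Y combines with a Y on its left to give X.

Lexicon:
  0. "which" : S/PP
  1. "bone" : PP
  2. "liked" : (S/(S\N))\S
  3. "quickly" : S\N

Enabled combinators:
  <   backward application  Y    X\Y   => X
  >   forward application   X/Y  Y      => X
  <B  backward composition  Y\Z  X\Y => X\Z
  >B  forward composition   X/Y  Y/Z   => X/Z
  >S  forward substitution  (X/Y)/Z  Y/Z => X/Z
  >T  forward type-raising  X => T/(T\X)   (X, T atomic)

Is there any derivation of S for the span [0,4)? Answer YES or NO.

YES

[0,4] S   >
  [0,3] S/(S\N)   <
    [0,2] S   >
      [0,1] "which" : S/PP
      [1,2] "bone" : PP
    [2,3] "liked" : (S/(S\N))\S
  [3,4] "quickly" : S\N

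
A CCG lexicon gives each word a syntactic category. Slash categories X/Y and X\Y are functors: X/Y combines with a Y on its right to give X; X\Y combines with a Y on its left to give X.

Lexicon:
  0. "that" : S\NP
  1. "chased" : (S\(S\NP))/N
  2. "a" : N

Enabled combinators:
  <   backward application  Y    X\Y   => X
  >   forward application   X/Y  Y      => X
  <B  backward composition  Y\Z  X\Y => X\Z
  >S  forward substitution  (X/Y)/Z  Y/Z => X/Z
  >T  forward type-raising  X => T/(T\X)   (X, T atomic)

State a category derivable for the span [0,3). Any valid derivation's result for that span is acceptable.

S

[0,3] S   <
  [0,1] "that" : S\NP
  [1,3] S\(S\NP)   >
    [1,2] "chased" : (S\(S\NP))/N
    [2,3] "a" : N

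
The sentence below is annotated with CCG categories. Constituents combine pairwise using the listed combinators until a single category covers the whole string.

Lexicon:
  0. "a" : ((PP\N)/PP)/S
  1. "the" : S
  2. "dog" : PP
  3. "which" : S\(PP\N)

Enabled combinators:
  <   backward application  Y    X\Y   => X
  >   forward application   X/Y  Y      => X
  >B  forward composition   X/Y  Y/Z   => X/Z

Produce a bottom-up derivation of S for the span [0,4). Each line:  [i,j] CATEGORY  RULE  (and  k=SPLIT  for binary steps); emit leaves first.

[0,1] ((PP\N)/PP)/S  lex  "a"
[1,2] S  lex  "the"
[0,2] (PP\N)/PP  >  k=1
[2,3] PP  lex  "dog"
[0,3] PP\N  >  k=2
[3,4] S\(PP\N)  lex  "which"
[0,4] S  <  k=3

[0,4] S   <
  [0,3] PP\N   >
    [0,2] (PP\N)/PP   >
      [0,1] "a" : ((PP\N)/PP)/S
      [1,2] "the" : S
    [2,3] "dog" : PP
  [3,4] "which" : S\(PP\N)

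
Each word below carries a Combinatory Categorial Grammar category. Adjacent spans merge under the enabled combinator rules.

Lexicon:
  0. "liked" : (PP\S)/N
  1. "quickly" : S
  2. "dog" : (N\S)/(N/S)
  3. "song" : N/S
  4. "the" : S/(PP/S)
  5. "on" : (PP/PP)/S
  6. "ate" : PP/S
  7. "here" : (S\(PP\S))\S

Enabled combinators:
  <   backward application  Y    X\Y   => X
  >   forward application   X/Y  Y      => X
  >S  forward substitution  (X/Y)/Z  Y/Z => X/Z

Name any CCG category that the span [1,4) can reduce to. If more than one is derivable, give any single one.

[0,8] S   <
  [0,4] PP\S   >
    [0,1] "liked" : (PP\S)/N
    [1,4] N   <
      [1,2] "quickly" : S
      [2,4] N\S   >
        [2,3] "dog" : (N\S)/(N/S)
        [3,4] "song" : N/S
  [4,8] S\(PP\S)   <
    [4,7] S   >
      [4,5] "the" : S/(PP/S)
      [5,7] PP/S   >S
        [5,6] "on" : (PP/PP)/S
        [6,7] "ate" : PP/S
    [7,8] "here" : (S\(PP\S))\S

N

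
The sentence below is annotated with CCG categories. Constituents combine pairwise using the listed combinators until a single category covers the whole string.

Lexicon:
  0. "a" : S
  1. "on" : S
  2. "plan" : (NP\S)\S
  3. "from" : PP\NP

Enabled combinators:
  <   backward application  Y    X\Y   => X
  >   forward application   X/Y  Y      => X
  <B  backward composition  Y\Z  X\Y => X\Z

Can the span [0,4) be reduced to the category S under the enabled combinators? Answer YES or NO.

S S (NP\S)\S PP\NP
CKY chart[0,4] = {PP}; S ∉ chart

NO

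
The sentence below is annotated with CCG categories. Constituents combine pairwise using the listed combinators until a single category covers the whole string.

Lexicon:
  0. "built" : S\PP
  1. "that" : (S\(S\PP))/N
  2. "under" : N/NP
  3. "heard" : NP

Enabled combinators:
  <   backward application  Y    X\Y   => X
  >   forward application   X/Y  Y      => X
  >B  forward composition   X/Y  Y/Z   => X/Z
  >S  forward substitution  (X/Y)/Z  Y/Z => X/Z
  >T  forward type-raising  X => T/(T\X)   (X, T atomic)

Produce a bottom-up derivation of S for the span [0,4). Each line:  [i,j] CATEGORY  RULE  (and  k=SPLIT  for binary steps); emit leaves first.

[0,1] S\PP  lex  "built"
[1,2] (S\(S\PP))/N  lex  "that"
[2,3] N/NP  lex  "under"
[3,4] NP  lex  "heard"
[2,4] N  >  k=3
[1,4] S\(S\PP)  >  k=2
[0,4] S  <  k=1

[0,4] S   <
  [0,1] "built" : S\PP
  [1,4] S\(S\PP)   >
    [1,2] "that" : (S\(S\PP))/N
    [2,4] N   >
      [2,3] "under" : N/NP
      [3,4] "heard" : NP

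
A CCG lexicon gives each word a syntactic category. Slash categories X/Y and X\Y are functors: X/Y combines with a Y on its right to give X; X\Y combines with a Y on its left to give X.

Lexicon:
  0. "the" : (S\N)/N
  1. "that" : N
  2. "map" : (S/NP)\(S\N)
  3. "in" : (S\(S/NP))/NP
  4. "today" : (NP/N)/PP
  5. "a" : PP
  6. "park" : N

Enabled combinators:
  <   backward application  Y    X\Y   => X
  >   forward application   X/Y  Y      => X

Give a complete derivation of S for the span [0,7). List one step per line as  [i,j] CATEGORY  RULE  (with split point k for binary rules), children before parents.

[0,7] S   <
  [0,3] S/NP   <
    [0,2] S\N   >
      [0,1] "the" : (S\N)/N
      [1,2] "that" : N
    [2,3] "map" : (S/NP)\(S\N)
  [3,7] S\(S/NP)   >
    [3,4] "in" : (S\(S/NP))/NP
    [4,7] NP   >
      [4,6] NP/N   >
        [4,5] "today" : (NP/N)/PP
        [5,6] "a" : PP
      [6,7] "park" : N

[0,1] (S\N)/N  lex  "the"
[1,2] N  lex  "that"
[0,2] S\N  >  k=1
[2,3] (S/NP)\(S\N)  lex  "map"
[0,3] S/NP  <  k=2
[3,4] (S\(S/NP))/NP  lex  "in"
[4,5] (NP/N)/PP  lex  "today"
[5,6] PP  lex  "a"
[4,6] NP/N  >  k=5
[6,7] N  lex  "park"
[4,7] NP  >  k=6
[3,7] S\(S/NP)  >  k=4
[0,7] S  <  k=3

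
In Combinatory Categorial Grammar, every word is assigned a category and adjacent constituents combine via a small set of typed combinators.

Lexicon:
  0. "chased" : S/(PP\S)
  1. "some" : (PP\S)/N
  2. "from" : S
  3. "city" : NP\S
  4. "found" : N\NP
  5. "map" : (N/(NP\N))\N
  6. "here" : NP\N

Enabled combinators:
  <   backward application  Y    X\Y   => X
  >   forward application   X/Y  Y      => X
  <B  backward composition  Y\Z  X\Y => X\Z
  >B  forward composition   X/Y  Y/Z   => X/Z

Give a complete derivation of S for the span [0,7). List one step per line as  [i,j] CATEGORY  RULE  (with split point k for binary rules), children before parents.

[0,7] S   >
  [0,2] S/N   >B
    [0,1] "chased" : S/(PP\S)
    [1,2] "some" : (PP\S)/N
  [2,7] N   >
    [2,6] N/(NP\N)   <
      [2,5] N   <
        [2,4] NP   <
          [2,3] "from" : S
          [3,4] "city" : NP\S
        [4,5] "found" : N\NP
      [5,6] "map" : (N/(NP\N))\N
    [6,7] "here" : NP\N

[0,1] S/(PP\S)  lex  "chased"
[1,2] (PP\S)/N  lex  "some"
[0,2] S/N  >B  k=1
[2,3] S  lex  "from"
[3,4] NP\S  lex  "city"
[2,4] NP  <  k=3
[4,5] N\NP  lex  "found"
[2,5] N  <  k=4
[5,6] (N/(NP\N))\N  lex  "map"
[2,6] N/(NP\N)  <  k=5
[6,7] NP\N  lex  "here"
[2,7] N  >  k=6
[0,7] S  >  k=2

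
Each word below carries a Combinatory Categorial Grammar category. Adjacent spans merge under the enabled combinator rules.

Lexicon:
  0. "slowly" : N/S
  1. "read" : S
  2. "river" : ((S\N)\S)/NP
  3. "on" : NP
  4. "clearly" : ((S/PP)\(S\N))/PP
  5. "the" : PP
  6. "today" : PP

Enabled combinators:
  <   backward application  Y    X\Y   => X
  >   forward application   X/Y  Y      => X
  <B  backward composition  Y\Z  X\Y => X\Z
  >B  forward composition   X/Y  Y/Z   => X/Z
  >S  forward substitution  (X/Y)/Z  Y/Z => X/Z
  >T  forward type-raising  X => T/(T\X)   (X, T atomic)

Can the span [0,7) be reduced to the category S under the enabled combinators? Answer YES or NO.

N/S S ((S\N)\S)/NP NP ((S/PP)\(S\N))/PP PP PP
CKY chart[0,7] = {N, N/(N\N), N/(PP\PP), N/(S\S), NP/(NP\N), PP/(PP\N), S/(S\N)}; S ∉ chart

NO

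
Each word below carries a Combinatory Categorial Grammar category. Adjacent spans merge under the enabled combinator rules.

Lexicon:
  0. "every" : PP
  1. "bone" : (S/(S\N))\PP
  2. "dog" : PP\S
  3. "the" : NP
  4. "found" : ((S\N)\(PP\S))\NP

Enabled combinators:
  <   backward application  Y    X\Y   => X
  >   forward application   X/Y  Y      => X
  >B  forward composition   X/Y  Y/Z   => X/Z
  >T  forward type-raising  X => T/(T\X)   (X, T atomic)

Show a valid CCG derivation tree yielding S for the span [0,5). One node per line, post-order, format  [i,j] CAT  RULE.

[0,1] PP  lex  "every"
[1,2] (S/(S\N))\PP  lex  "bone"
[0,2] S/(S\N)  <  k=1
[2,3] PP\S  lex  "dog"
[3,4] NP  lex  "the"
[4,5] ((S\N)\(PP\S))\NP  lex  "found"
[3,5] (S\N)\(PP\S)  <  k=4
[2,5] S\N  <  k=3
[0,5] S  >  k=2

[0,5] S   >
  [0,2] S/(S\N)   <
    [0,1] "every" : PP
    [1,2] "bone" : (S/(S\N))\PP
  [2,5] S\N   <
    [2,3] "dog" : PP\S
    [3,5] (S\N)\(PP\S)   <
      [3,4] "the" : NP
      [4,5] "found" : ((S\N)\(PP\S))\NP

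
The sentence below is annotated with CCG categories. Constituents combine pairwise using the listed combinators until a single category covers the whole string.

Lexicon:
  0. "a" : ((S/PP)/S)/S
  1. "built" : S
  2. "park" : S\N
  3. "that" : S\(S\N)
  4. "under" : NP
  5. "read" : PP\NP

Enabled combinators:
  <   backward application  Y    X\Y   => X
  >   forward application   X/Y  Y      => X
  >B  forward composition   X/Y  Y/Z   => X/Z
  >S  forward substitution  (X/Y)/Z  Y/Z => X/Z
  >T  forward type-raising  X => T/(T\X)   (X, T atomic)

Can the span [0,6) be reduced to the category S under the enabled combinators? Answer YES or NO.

[0,6] S   >
  [0,4] S/PP   >
    [0,2] (S/PP)/S   >
      [0,1] "a" : ((S/PP)/S)/S
      [1,2] "built" : S
    [2,4] S   <
      [2,3] "park" : S\N
      [3,4] "that" : S\(S\N)
  [4,6] PP   >
    [4,5] PP/(PP\NP)   >T
      [4,5] "under" : NP
    [5,6] "read" : PP\NP

YES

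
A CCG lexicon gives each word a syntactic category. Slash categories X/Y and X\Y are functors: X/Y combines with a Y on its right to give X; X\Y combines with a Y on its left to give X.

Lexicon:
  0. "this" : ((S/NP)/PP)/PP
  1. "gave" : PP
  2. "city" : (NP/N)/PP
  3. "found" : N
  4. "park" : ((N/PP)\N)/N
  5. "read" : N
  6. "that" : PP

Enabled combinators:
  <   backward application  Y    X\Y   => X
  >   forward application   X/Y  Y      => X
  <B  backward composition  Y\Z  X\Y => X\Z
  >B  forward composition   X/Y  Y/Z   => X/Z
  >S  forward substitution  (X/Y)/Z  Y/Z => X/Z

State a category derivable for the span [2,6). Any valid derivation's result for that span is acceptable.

[0,7] S   >
  [0,6] S/PP   >S
    [0,2] (S/NP)/PP   >
      [0,1] "this" : ((S/NP)/PP)/PP
      [1,2] "gave" : PP
    [2,6] NP/PP   >S
      [2,3] "city" : (NP/N)/PP
      [3,6] N/PP   <
        [3,4] "found" : N
        [4,6] (N/PP)\N   >
          [4,5] "park" : ((N/PP)\N)/N
          [5,6] "read" : N
  [6,7] "that" : PP

NP/PP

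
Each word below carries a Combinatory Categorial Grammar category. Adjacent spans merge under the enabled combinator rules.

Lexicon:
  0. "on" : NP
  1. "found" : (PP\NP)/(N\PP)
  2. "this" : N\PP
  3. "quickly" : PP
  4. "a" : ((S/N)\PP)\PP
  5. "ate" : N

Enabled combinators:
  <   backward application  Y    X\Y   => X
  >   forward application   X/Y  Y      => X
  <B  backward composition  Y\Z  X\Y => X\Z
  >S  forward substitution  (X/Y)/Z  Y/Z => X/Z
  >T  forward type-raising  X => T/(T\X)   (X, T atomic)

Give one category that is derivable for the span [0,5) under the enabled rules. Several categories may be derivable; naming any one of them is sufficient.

[0,6] S   >
  [0,5] S/N   <
    [0,3] PP   <
      [0,1] "on" : NP
      [1,3] PP\NP   >
        [1,2] "found" : (PP\NP)/(N\PP)
        [2,3] "this" : N\PP
    [3,5] (S/N)\PP   <
      [3,4] "quickly" : PP
      [4,5] "a" : ((S/N)\PP)\PP
  [5,6] "ate" : N

S/N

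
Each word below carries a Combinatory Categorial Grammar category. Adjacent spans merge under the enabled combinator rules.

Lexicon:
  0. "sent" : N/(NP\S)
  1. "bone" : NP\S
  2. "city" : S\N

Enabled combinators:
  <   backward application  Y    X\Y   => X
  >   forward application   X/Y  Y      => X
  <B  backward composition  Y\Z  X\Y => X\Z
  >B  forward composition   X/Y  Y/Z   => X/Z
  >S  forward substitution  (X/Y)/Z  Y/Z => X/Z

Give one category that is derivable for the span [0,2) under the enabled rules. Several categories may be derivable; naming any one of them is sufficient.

[0,3] S   <
  [0,2] N   >
    [0,1] "sent" : N/(NP\S)
    [1,2] "bone" : NP\S
  [2,3] "city" : S\N

N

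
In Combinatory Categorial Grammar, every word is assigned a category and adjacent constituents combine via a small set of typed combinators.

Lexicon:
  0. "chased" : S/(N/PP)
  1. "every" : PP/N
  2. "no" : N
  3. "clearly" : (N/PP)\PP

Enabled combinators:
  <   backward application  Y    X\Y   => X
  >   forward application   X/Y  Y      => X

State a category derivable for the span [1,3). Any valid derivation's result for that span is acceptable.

[0,4] S   >
  [0,1] "chased" : S/(N/PP)
  [1,4] N/PP   <
    [1,3] PP   >
      [1,2] "every" : PP/N
      [2,3] "no" : N
    [3,4] "clearly" : (N/PP)\PP

PP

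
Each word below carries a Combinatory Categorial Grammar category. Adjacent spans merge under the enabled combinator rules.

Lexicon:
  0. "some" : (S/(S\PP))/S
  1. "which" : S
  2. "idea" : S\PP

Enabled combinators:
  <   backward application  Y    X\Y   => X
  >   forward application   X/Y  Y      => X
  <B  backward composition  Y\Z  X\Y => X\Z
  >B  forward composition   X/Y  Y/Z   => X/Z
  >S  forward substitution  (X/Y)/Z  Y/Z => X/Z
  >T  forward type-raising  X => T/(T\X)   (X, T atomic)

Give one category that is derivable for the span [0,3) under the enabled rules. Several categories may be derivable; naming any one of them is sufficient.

[0,3] S   >
  [0,2] S/(S\PP)   >
    [0,1] "some" : (S/(S\PP))/S
    [1,2] "which" : S
  [2,3] "idea" : S\PP

S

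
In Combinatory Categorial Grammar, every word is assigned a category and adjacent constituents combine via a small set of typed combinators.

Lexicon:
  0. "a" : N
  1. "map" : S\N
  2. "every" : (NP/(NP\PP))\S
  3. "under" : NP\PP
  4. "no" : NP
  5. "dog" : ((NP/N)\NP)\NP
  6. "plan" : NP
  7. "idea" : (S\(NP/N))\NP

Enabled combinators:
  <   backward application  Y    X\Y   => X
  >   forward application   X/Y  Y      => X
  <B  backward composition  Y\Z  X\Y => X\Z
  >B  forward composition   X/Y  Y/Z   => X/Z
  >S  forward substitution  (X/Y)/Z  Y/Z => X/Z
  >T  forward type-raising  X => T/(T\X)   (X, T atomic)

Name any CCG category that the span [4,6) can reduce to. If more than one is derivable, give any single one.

(NP/N)\NP

[0,8] S   <
  [0,4] NP   >
    [0,3] NP/(NP\PP)   <
      [0,2] S   <
        [0,1] "a" : N
        [1,2] "map" : S\N
      [2,3] "every" : (NP/(NP\PP))\S
    [3,4] "under" : NP\PP
  [4,8] S\NP   <B
    [4,6] (NP/N)\NP   <
      [4,5] "no" : NP
      [5,6] "dog" : ((NP/N)\NP)\NP
    [6,8] S\(NP/N)   <
      [6,7] "plan" : NP
      [7,8] "idea" : (S\(NP/N))\NP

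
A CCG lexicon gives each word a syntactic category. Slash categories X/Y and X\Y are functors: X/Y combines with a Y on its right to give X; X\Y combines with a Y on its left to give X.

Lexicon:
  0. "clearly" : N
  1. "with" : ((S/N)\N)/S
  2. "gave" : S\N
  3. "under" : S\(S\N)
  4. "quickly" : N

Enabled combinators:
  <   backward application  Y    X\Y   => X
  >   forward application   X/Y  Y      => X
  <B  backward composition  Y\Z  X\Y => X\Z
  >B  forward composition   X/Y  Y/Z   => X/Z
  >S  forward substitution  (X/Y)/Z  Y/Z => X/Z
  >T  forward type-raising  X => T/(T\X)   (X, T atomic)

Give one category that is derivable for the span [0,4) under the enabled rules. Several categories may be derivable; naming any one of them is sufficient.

S/N

[0,5] S   >
  [0,4] S/N   <
    [0,1] "clearly" : N
    [1,4] (S/N)\N   >
      [1,2] "with" : ((S/N)\N)/S
      [2,4] S   <
        [2,3] "gave" : S\N
        [3,4] "under" : S\(S\N)
  [4,5] "quickly" : N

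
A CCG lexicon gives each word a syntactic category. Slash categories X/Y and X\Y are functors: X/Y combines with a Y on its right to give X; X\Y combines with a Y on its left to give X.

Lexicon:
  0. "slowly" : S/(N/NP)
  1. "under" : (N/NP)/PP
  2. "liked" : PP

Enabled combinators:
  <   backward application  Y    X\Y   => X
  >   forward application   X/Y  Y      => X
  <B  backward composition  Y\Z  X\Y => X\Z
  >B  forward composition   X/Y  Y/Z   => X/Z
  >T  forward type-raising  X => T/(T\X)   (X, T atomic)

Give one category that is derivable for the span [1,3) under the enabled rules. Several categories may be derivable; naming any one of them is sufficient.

N/NP

[0,3] S   >
  [0,1] "slowly" : S/(N/NP)
  [1,3] N/NP   >
    [1,2] "under" : (N/NP)/PP
    [2,3] "liked" : PP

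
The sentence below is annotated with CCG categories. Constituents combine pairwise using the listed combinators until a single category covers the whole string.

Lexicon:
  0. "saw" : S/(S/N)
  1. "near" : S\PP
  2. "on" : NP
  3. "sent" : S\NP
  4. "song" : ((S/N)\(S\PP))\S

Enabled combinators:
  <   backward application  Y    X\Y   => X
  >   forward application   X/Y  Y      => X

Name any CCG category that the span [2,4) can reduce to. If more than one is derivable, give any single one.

[0,5] S   >
  [0,1] "saw" : S/(S/N)
  [1,5] S/N   <
    [1,2] "near" : S\PP
    [2,5] (S/N)\(S\PP)   <
      [2,4] S   <
        [2,3] "on" : NP
        [3,4] "sent" : S\NP
      [4,5] "song" : ((S/N)\(S\PP))\S

S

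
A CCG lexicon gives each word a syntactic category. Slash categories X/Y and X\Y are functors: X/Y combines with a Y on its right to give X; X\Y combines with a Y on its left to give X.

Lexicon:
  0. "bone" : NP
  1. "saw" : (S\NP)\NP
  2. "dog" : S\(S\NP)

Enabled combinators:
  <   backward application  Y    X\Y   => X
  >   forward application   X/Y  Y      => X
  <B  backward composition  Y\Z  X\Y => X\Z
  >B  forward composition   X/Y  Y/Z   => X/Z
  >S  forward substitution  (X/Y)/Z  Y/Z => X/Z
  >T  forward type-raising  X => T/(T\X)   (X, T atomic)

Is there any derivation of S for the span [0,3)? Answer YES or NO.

[0,3] S   <
  [0,2] S\NP   <
    [0,1] "bone" : NP
    [1,2] "saw" : (S\NP)\NP
  [2,3] "dog" : S\(S\NP)

YES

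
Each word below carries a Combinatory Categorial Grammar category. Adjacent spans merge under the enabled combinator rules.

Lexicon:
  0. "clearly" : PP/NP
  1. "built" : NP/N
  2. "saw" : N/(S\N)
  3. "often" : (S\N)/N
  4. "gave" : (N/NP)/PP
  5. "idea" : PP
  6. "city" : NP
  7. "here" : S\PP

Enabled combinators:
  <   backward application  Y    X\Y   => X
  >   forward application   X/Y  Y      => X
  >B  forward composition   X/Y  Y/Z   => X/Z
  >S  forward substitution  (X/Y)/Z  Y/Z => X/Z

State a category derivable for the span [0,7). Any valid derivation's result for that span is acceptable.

PP

[0,8] S   <
  [0,7] PP   >
    [0,2] PP/N   >B
      [0,1] "clearly" : PP/NP
      [1,2] "built" : NP/N
    [2,7] N   >
      [2,3] "saw" : N/(S\N)
      [3,7] S\N   >
        [3,4] "often" : (S\N)/N
        [4,7] N   >
          [4,6] N/NP   >
            [4,5] "gave" : (N/NP)/PP
            [5,6] "idea" : PP
          [6,7] "city" : NP
  [7,8] "here" : S\PP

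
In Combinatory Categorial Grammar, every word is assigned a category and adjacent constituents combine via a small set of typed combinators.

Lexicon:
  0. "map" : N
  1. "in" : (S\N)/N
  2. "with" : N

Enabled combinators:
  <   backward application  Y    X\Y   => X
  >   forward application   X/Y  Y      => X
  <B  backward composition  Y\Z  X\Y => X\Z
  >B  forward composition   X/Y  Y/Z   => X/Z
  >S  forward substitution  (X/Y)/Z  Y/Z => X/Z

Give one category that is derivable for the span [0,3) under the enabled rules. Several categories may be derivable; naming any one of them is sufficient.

S

[0,3] S   <
  [0,1] "map" : N
  [1,3] S\N   >
    [1,2] "in" : (S\N)/N
    [2,3] "with" : N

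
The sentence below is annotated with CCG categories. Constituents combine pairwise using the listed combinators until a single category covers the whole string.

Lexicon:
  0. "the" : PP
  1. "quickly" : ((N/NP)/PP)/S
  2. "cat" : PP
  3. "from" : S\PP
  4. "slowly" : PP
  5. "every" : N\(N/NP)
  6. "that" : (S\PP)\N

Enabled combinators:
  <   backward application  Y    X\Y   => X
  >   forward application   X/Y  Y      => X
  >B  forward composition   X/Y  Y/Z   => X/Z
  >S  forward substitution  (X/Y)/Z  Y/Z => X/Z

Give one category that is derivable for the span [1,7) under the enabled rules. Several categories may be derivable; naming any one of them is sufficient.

[0,7] S   <
  [0,1] "the" : PP
  [1,7] S\PP   <
    [1,6] N   <
      [1,5] N/NP   >
        [1,4] (N/NP)/PP   >
          [1,2] "quickly" : ((N/NP)/PP)/S
          [2,4] S   <
            [2,3] "cat" : PP
            [3,4] "from" : S\PP
        [4,5] "slowly" : PP
      [5,6] "every" : N\(N/NP)
    [6,7] "that" : (S\PP)\N

S\PP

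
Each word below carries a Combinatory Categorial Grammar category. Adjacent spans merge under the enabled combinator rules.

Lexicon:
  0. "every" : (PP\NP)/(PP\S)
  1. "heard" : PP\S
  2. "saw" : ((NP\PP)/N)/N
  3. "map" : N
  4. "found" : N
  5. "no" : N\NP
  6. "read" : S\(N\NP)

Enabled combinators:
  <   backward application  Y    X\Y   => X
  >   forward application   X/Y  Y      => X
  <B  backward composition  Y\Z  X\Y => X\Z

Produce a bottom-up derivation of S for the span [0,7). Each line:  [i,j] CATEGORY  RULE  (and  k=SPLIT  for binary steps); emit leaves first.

[0,1] (PP\NP)/(PP\S)  lex  "every"
[1,2] PP\S  lex  "heard"
[0,2] PP\NP  >  k=1
[2,3] ((NP\PP)/N)/N  lex  "saw"
[3,4] N  lex  "map"
[2,4] (NP\PP)/N  >  k=3
[4,5] N  lex  "found"
[2,5] NP\PP  >  k=4
[5,6] N\NP  lex  "no"
[2,6] N\PP  <B  k=5
[0,6] N\NP  <B  k=2
[6,7] S\(N\NP)  lex  "read"
[0,7] S  <  k=6

[0,7] S   <
  [0,6] N\NP   <B
    [0,2] PP\NP   >
      [0,1] "every" : (PP\NP)/(PP\S)
      [1,2] "heard" : PP\S
    [2,6] N\PP   <B
      [2,5] NP\PP   >
        [2,4] (NP\PP)/N   >
          [2,3] "saw" : ((NP\PP)/N)/N
          [3,4] "map" : N
        [4,5] "found" : N
      [5,6] "no" : N\NP
  [6,7] "read" : S\(N\NP)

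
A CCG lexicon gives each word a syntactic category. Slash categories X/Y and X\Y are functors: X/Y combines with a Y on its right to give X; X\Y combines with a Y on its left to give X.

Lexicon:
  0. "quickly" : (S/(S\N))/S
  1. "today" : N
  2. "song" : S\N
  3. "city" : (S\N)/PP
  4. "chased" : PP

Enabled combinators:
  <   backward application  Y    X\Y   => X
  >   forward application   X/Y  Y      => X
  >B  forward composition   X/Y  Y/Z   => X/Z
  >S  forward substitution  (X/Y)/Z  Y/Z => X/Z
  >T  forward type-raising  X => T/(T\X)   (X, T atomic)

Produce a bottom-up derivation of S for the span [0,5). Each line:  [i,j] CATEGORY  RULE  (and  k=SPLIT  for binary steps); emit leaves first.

[0,1] (S/(S\N))/S  lex  "quickly"
[1,2] N  lex  "today"
[1,2] S/(S\N)  >T
[2,3] S\N  lex  "song"
[1,3] S  >  k=2
[0,3] S/(S\N)  >  k=1
[3,4] (S\N)/PP  lex  "city"
[4,5] PP  lex  "chased"
[3,5] S\N  >  k=4
[0,5] S  >  k=3

[0,5] S   >
  [0,3] S/(S\N)   >
    [0,1] "quickly" : (S/(S\N))/S
    [1,3] S   >
      [1,2] S/(S\N)   >T
        [1,2] "today" : N
      [2,3] "song" : S\N
  [3,5] S\N   >
    [3,4] "city" : (S\N)/PP
    [4,5] "chased" : PP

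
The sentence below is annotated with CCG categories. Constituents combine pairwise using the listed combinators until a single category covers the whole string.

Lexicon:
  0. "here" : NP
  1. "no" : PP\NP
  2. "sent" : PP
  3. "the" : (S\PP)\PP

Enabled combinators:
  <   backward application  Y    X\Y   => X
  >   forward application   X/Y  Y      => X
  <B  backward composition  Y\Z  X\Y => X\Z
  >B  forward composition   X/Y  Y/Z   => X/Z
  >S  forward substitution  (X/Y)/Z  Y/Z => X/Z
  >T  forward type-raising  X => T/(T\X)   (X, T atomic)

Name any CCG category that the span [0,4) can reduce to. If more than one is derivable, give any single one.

S

[0,4] S   <
  [0,2] PP   <
    [0,1] "here" : NP
    [1,2] "no" : PP\NP
  [2,4] S\PP   <
    [2,3] "sent" : PP
    [3,4] "the" : (S\PP)\PP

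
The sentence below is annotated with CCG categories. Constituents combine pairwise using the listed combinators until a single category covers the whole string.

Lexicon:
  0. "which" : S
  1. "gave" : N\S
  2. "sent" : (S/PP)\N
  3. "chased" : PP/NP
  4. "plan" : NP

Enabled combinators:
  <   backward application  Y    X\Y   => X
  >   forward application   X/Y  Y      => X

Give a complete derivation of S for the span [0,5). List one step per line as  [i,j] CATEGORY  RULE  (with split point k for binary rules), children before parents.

[0,5] S   >
  [0,3] S/PP   <
    [0,2] N   <
      [0,1] "which" : S
      [1,2] "gave" : N\S
    [2,3] "sent" : (S/PP)\N
  [3,5] PP   >
    [3,4] "chased" : PP/NP
    [4,5] "plan" : NP

[0,1] S  lex  "which"
[1,2] N\S  lex  "gave"
[0,2] N  <  k=1
[2,3] (S/PP)\N  lex  "sent"
[0,3] S/PP  <  k=2
[3,4] PP/NP  lex  "chased"
[4,5] NP  lex  "plan"
[3,5] PP  >  k=4
[0,5] S  >  k=3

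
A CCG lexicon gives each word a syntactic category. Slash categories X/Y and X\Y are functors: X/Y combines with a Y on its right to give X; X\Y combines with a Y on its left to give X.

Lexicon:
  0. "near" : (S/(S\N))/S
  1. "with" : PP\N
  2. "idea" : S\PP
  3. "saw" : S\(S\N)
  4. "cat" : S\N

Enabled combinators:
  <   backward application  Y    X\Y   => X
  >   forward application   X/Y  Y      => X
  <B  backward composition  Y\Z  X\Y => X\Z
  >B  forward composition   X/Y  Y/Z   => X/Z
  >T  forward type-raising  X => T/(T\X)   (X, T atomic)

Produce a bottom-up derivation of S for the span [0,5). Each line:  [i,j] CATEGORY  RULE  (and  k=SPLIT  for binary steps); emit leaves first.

[0,5] S   >
  [0,4] S/(S\N)   >
    [0,1] "near" : (S/(S\N))/S
    [1,4] S   <
      [1,3] S\N   <B
        [1,2] "with" : PP\N
        [2,3] "idea" : S\PP
      [3,4] "saw" : S\(S\N)
  [4,5] "cat" : S\N

[0,1] (S/(S\N))/S  lex  "near"
[1,2] PP\N  lex  "with"
[2,3] S\PP  lex  "idea"
[1,3] S\N  <B  k=2
[3,4] S\(S\N)  lex  "saw"
[1,4] S  <  k=3
[0,4] S/(S\N)  >  k=1
[4,5] S\N  lex  "cat"
[0,5] S  >  k=4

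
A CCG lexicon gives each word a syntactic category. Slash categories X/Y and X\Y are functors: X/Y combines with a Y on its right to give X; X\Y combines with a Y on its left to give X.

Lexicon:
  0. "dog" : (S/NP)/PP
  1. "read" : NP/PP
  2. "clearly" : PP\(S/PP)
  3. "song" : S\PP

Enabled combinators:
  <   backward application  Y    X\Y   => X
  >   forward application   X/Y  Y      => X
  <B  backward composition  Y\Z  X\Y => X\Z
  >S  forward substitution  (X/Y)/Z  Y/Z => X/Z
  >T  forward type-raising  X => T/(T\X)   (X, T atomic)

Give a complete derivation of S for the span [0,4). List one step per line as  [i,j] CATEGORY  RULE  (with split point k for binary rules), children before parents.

[0,1] (S/NP)/PP  lex  "dog"
[1,2] NP/PP  lex  "read"
[0,2] S/PP  >S  k=1
[2,3] PP\(S/PP)  lex  "clearly"
[0,3] PP  <  k=2
[3,4] S\PP  lex  "song"
[0,4] S  <  k=3

[0,4] S   <
  [0,3] PP   <
    [0,2] S/PP   >S
      [0,1] "dog" : (S/NP)/PP
      [1,2] "read" : NP/PP
    [2,3] "clearly" : PP\(S/PP)
  [3,4] "song" : S\PP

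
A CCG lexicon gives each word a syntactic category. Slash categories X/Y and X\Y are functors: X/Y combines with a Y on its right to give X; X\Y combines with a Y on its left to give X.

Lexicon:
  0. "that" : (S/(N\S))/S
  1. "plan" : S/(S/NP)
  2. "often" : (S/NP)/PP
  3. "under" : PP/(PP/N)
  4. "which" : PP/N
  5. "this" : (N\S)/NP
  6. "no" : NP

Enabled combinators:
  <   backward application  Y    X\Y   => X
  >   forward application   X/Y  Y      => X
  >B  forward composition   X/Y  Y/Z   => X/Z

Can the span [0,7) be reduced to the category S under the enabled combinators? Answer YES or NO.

YES

[0,7] S   >
  [0,5] S/(N\S)   >
    [0,1] "that" : (S/(N\S))/S
    [1,5] S   >
      [1,3] S/PP   >B
        [1,2] "plan" : S/(S/NP)
        [2,3] "often" : (S/NP)/PP
      [3,5] PP   >
        [3,4] "under" : PP/(PP/N)
        [4,5] "which" : PP/N
  [5,7] N\S   >
    [5,6] "this" : (N\S)/NP
    [6,7] "no" : NP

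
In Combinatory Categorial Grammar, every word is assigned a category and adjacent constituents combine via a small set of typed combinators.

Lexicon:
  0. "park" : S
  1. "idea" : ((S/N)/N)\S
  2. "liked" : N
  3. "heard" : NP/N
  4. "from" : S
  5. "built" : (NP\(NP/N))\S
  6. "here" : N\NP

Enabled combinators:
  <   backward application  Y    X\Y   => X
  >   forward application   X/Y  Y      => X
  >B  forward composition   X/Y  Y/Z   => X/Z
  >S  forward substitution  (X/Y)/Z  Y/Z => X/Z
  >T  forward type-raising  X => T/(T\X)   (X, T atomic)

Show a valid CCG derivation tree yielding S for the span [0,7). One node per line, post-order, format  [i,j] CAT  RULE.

[0,7] S   >
  [0,3] S/N   >
    [0,2] (S/N)/N   <
      [0,1] "park" : S
      [1,2] "idea" : ((S/N)/N)\S
    [2,3] "liked" : N
  [3,7] N   <
    [3,6] NP   <
      [3,4] "heard" : NP/N
      [4,6] NP\(NP/N)   <
        [4,5] "from" : S
        [5,6] "built" : (NP\(NP/N))\S
    [6,7] "here" : N\NP

[0,1] S  lex  "park"
[1,2] ((S/N)/N)\S  lex  "idea"
[0,2] (S/N)/N  <  k=1
[2,3] N  lex  "liked"
[0,3] S/N  >  k=2
[3,4] NP/N  lex  "heard"
[4,5] S  lex  "from"
[5,6] (NP\(NP/N))\S  lex  "built"
[4,6] NP\(NP/N)  <  k=5
[3,6] NP  <  k=4
[6,7] N\NP  lex  "here"
[3,7] N  <  k=6
[0,7] S  >  k=3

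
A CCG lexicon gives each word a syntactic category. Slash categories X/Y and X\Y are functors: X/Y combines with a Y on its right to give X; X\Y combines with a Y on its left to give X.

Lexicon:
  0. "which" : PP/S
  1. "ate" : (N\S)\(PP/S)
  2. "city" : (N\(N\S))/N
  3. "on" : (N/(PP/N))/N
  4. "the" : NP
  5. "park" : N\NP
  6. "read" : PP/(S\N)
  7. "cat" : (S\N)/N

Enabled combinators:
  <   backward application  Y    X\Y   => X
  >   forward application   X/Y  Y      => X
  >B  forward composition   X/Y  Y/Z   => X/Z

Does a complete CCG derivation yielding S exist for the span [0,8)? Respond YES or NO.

PP/S (N\S)\(PP/S) (N\(N\S))/N (N/(PP/N))/N NP N\NP PP/(S\N) (S\N)/N
CKY chart[0,8] = {N}; S ∉ chart

NO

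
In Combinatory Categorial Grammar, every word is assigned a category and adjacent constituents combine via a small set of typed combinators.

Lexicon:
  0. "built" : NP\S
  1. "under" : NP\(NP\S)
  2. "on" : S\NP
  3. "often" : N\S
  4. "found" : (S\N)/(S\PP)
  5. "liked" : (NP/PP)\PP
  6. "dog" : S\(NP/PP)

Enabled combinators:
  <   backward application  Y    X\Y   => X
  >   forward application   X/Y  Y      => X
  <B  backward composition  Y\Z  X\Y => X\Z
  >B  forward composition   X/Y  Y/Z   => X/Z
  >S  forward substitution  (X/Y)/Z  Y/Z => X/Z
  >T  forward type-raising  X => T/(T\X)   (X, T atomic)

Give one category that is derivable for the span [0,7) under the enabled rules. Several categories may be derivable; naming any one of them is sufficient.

S

[0,7] S   <
  [0,2] NP   <
    [0,1] "built" : NP\S
    [1,2] "under" : NP\(NP\S)
  [2,7] S\NP   <B
    [2,4] N\NP   <B
      [2,3] "on" : S\NP
      [3,4] "often" : N\S
    [4,7] S\N   >
      [4,5] "found" : (S\N)/(S\PP)
      [5,7] S\PP   <B
        [5,6] "liked" : (NP/PP)\PP
        [6,7] "dog" : S\(NP/PP)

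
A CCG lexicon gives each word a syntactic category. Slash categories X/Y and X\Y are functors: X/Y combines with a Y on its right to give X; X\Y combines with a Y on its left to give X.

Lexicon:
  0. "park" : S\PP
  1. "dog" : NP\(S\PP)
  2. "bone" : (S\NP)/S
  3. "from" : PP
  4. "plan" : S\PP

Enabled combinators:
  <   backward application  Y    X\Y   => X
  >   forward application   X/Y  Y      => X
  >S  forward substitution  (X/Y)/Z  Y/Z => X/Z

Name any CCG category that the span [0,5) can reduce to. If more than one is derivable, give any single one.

[0,5] S   <
  [0,2] NP   <
    [0,1] "park" : S\PP
    [1,2] "dog" : NP\(S\PP)
  [2,5] S\NP   >
    [2,3] "bone" : (S\NP)/S
    [3,5] S   <
      [3,4] "from" : PP
      [4,5] "plan" : S\PP

S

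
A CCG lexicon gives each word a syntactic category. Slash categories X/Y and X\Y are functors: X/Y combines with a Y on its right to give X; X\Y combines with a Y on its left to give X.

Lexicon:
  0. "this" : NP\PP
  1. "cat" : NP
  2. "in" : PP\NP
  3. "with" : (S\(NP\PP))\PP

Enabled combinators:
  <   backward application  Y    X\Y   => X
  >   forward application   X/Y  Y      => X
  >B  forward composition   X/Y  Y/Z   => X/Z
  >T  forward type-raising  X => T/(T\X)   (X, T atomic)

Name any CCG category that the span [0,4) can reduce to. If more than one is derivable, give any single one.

[0,4] S   <
  [0,1] "this" : NP\PP
  [1,4] S\(NP\PP)   <
    [1,3] PP   <
      [1,2] "cat" : NP
      [2,3] "in" : PP\NP
    [3,4] "with" : (S\(NP\PP))\PP

S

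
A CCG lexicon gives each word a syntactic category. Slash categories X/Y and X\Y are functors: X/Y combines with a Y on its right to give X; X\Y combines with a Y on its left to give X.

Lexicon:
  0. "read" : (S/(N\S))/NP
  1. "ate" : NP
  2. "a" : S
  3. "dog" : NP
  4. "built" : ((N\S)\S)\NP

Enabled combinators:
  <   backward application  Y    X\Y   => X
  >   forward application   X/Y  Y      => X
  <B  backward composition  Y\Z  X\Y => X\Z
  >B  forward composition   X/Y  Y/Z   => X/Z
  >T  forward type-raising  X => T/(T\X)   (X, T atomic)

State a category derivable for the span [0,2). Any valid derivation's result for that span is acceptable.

[0,5] S   >
  [0,2] S/(N\S)   >
    [0,1] "read" : (S/(N\S))/NP
    [1,2] "ate" : NP
  [2,5] N\S   <
    [2,3] "a" : S
    [3,5] (N\S)\S   <
      [3,4] "dog" : NP
      [4,5] "built" : ((N\S)\S)\NP

S/(N\S)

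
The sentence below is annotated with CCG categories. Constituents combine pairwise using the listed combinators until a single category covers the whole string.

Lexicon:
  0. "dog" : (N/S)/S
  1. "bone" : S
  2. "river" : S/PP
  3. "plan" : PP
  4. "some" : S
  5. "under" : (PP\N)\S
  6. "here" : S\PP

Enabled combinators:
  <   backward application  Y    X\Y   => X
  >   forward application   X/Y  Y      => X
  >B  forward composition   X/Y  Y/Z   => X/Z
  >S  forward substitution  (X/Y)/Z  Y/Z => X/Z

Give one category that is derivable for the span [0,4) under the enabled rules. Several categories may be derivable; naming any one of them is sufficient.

[0,7] S   <
  [0,6] PP   <
    [0,4] N   >
      [0,2] N/S   >
        [0,1] "dog" : (N/S)/S
        [1,2] "bone" : S
      [2,4] S   >
        [2,3] "river" : S/PP
        [3,4] "plan" : PP
    [4,6] PP\N   <
      [4,5] "some" : S
      [5,6] "under" : (PP\N)\S
  [6,7] "here" : S\PP

N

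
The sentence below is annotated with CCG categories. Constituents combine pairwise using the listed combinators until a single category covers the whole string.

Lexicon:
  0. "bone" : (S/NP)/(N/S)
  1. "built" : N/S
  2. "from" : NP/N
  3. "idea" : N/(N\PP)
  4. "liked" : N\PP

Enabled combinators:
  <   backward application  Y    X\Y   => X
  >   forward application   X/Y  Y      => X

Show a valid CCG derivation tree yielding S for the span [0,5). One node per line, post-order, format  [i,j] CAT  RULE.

[0,1] (S/NP)/(N/S)  lex  "bone"
[1,2] N/S  lex  "built"
[0,2] S/NP  >  k=1
[2,3] NP/N  lex  "from"
[3,4] N/(N\PP)  lex  "idea"
[4,5] N\PP  lex  "liked"
[3,5] N  >  k=4
[2,5] NP  >  k=3
[0,5] S  >  k=2

[0,5] S   >
  [0,2] S/NP   >
    [0,1] "bone" : (S/NP)/(N/S)
    [1,2] "built" : N/S
  [2,5] NP   >
    [2,3] "from" : NP/N
    [3,5] N   >
      [3,4] "idea" : N/(N\PP)
      [4,5] "liked" : N\PP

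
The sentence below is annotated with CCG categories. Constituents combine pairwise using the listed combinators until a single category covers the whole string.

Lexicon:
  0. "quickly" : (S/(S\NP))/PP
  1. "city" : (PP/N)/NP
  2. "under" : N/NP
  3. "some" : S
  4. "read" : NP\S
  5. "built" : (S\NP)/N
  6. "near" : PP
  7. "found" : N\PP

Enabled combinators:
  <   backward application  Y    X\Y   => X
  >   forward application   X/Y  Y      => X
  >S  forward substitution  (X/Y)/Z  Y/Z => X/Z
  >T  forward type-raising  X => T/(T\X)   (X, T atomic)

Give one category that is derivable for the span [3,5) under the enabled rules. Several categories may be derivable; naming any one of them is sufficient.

NP

[0,8] S   >
  [0,5] S/(S\NP)   >
    [0,1] "quickly" : (S/(S\NP))/PP
    [1,5] PP   >
      [1,3] PP/NP   >S
        [1,2] "city" : (PP/N)/NP
        [2,3] "under" : N/NP
      [3,5] NP   <
        [3,4] "some" : S
        [4,5] "read" : NP\S
  [5,8] S\NP   >
    [5,6] "built" : (S\NP)/N
    [6,8] N   >
      [6,7] N/(N\PP)   >T
        [6,7] "near" : PP
      [7,8] "found" : N\PP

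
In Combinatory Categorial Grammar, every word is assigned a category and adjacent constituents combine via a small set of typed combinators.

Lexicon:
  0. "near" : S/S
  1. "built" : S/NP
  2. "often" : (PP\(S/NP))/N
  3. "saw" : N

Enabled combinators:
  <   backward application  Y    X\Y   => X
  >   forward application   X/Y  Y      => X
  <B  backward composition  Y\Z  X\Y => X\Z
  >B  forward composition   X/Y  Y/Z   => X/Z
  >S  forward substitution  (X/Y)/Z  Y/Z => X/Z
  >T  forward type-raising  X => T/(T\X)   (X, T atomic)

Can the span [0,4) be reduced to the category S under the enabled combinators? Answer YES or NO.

NO

S/S S/NP (PP\(S/NP))/N N
CKY chart[0,4] = {N/(N\PP), NP/(NP\PP), PP, PP/(PP\PP), S/(S\PP)}; S ∉ chart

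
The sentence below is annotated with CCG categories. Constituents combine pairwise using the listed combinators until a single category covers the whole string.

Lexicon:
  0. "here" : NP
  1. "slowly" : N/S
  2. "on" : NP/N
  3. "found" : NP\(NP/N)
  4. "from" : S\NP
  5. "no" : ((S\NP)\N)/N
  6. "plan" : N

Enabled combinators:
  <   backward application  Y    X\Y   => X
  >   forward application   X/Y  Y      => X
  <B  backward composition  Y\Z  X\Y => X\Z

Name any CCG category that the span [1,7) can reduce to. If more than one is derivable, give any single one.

S\NP

[0,7] S   <
  [0,1] "here" : NP
  [1,7] S\NP   <
    [1,5] N   >
      [1,2] "slowly" : N/S
      [2,5] S   <
        [2,4] NP   <
          [2,3] "on" : NP/N
          [3,4] "found" : NP\(NP/N)
        [4,5] "from" : S\NP
    [5,7] (S\NP)\N   >
      [5,6] "no" : ((S\NP)\N)/N
      [6,7] "plan" : N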